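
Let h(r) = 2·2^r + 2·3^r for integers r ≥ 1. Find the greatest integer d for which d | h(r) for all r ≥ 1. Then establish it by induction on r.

Computing the first values: h(1) = 10 and h(2) = 26; gcd(10, 26) = 2, so d ≤ 2.
We prove 2 | 2·2^r + 2·3^r for all r ≥ 1 by induction on r.
When r = 1: h(1) = 10 = 2·(5), so 2 | h(1).
Inductive step: suppose the statement holds for some p ≥ 1, i.e. 2 | h(p). Then
h(p+1) − 3·h(p) = (2·2^(p+1) + 2·3^(p+1)) − 3·(2·2^p + 2·3^p) = (2)·2^p·(2 − 3) = (-2)·2^p. Since 2 | h(p) by the inductive hypothesis, 2 | 3·h(p); and 2 | -2 since -2 = 2·-1. Therefore 2 | h(p+1).
By the principle of mathematical induction, the result holds for all r ≥ 1.
Therefore the largest such d is 2.

d = 2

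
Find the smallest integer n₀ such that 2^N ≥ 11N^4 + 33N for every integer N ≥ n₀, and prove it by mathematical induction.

At N = 21: 2097152 < 2139984, so the inequality fails and n₀ ≥ 22. We prove 2^N ≥ 11N^4 + 33N for all N ≥ 22.
For the base case N = 22: 2^N = 4194304 and 11N^4 + 33N = 2577542, so 4194304 ≥ 2577542.
For the inductive step, assume it holds for an arbitrary i ≥ 22, so 2^i ≥ 11i^4 + 33i.
Then 2^(i + 1) = 2·(2^i) ≥ 2·(11i^4 + 33i).
Also, for i ≥ 22 we have 2·(11i^4 + 33i) ≥ 11(i+1)^4 + 33(i+1), since 2·(11i^4 + 33i) − (11(i+1)^4 + 33(i+1)) = 11i^4 - 44i^3 - 66i^2 - 11i - 44, which is nonnegative for all i ≥ 22.
Combining, 2^(i + 1) ≥ 11(i+1)^4 + 33(i+1).
By induction, the statement is established for all N ≥ 22.
Hence the smallest such n₀ is 22.

n₀ = 22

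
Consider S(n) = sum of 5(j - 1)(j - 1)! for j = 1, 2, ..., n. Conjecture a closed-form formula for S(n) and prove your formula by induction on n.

S(n) = 5n! - 5

We claim S(n) = 5n! - 5 for all n ≥ 1.
When n = 1: S(1) = 0, and the closed form gives 0. They agree.
Inductive step: suppose the statement holds for some j ≥ 1, so S(j) = 5j! - 5.
Then S(j+1) = S(j) + (5j·j!) = (5j! - 5) + (5j·j!).
Simplifying, S(j+1) = 5(j+1)! - 5,
which is the closed form with n = j+1.
By the principle of mathematical induction, the result holds for all n ≥ 1.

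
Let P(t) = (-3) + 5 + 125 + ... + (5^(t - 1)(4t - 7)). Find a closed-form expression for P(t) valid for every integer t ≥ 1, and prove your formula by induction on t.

We claim P(t) = 5^t(t - 2) + 2 for all t ≥ 1.
When t = 1: P(1) = -3, and the closed form gives -3. They agree.
Inductive step: suppose the statement holds for some r ≥ 1, so P(r) = 5^r(r - 2) + 2.
Then P(r+1) = P(r) + (5^r(4r - 3)) = (5^r(r - 2) + 2) + (5^r(4r - 3)).
Simplifying, P(r+1) = 5^(r + 1)r - 5^(r + 1) + 2 = 5^(r+1)((r+1) - 2) + 2,
which is the closed form with t = r+1.
This completes the induction.

P(t) = 5^t(t - 2) + 2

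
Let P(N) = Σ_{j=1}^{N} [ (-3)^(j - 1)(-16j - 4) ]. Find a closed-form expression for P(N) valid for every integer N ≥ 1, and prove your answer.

We claim P(N) = 2(-3)^N(2N + 1) - 2 for all N ≥ 1.
For the base case N = 1: P(1) = -20, and the closed form gives -20. They agree.
Suppose the result is true for N = j, so P(j) = 2(-3)^j(2j + 1) - 2.
Then P(j+1) = P(j) + ((-3)^j(-16j - 20)) = (2(-3)^j(2j + 1) - 2) + ((-3)^j(-16j - 20)).
Simplifying, P(j+1) = -12(-3)^j·j - 18(-3)^j - 2 = 2(-3)^(j+1)(2(j+1) + 1) - 2,
which is the closed form with N = j+1.
Hence, by induction on N, the claim holds for every N ≥ 1.

P(N) = 2(-3)^N(2N + 1) - 2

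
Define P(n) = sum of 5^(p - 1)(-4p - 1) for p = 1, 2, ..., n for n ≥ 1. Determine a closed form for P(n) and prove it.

We claim P(n) = -5^n·n for all n ≥ 1.
When n = 1: P(1) = -5, and the closed form gives -5. They agree.
Suppose the result is true for n = p, so P(p) = -5^p·p.
Then P(p+1) = P(p) + (5^p(-4p - 5)) = (-5^p·p) + (5^p(-4p - 5)).
Simplifying, P(p+1) = 5^(p + 1)(-p - 1) = -5^(p+1)·(p+1),
which is the closed form with n = p+1.
By the principle of mathematical induction, the result holds for all n ≥ 1.

P(n) = -5^n·n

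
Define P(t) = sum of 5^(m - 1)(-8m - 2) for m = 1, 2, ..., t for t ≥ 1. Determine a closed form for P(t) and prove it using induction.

P(t) = -2·5^t·t

We claim P(t) = -2·5^t·t for all t ≥ 1.
When t = 1: P(1) = -10, and the closed form gives -10. They agree.
Inductive step: suppose the statement holds for some m ≥ 1, so P(m) = -2·5^m·m.
Then P(m+1) = P(m) + (5^m(-8m - 10)) = (-2·5^m·m) + (5^m(-8m - 10)).
Simplifying, P(m+1) = 10·5^m(-m - 1) = -2·5^(m+1)·(m+1),
which is the closed form with t = m+1.
This completes the induction.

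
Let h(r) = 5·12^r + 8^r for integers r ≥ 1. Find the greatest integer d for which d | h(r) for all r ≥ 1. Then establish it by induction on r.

Computing the first values: h(1) = 68 and h(2) = 784; gcd(68, 784) = 4, so d ≤ 4.
We prove 4 | 5·12^r + 8^r for all r ≥ 1 by induction on r.
Base step (r = 1): h(1) = 68 = 4·(17), so 4 | h(1).
Inductive step: assume the claim holds for r = j, i.e. 4 | h(j). Then
h(j+1) − 12·h(j) = (5·12^(j+1) + 8^(j+1)) − 12·(5·12^j + 8^j) = (1)·8^j·(8 − 12) = (-4)·8^j. Since 4 | h(j) by the inductive hypothesis, 4 | 12·h(j); and 4 | -4 since -4 = 4·-1. Therefore 4 | h(j+1).
This completes the induction.
Therefore the largest such d is 4.

d = 4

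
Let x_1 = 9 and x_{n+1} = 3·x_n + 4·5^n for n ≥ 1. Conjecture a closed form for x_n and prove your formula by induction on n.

x_n = -3^(n - 1) + 2·5^n

Computing the first terms: x_1 = 9, x_2 = 47, x_3 = 241. This suggests x_n = -3^(n - 1) + 2·5^n.
When n = 1: the formula gives 9 = 9 = x_1.
For the inductive step, assume it holds for an arbitrary m ≥ 1, so x_m = -3^(m - 1) + 2·5^m.
Then x_{m+1} = 3·x_m + 4·5^m = 3·(-3^(m - 1) + 2·5^m) + 4·5^m = -3^m + 2·5^(m + 1) = -3^((m+1) - 1) + 2·5^(m+1),
which is the claimed formula at n = m+1.
By the principle of mathematical induction, the result holds for all n ≥ 1.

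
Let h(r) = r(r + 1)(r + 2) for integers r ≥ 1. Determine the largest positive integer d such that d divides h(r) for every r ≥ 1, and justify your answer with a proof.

d = 6

Computing the first values: h(1) = 6 and h(2) = 24; gcd(6, 24) = 6, so d ≤ 6.
We prove 6 | r(r + 1)(r + 2) for all r ≥ 1 by induction on r.
Base case (r = 1): h(1) = 6 = 6·(1), so 6 | h(1).
Suppose the result is true for r = i, i.e. 6 | h(i). Then
h(i+1) − h(i) = (i+1)·(i+2)·(i+3) − i·(i+1)·(i+2) = (i+1)·(i+2)·[(i+3) − i] = 3·(i+1)·(i+2). The product of 2 consecutive integers is divisible by (2)! = 2, so h(i+1) − h(i) is divisible by 3·2 = 6. By the inductive hypothesis 6 | h(i), hence 6 | h(i+1).
By the principle of mathematical induction, the result holds for all r ≥ 1.
Therefore the largest such d is 6.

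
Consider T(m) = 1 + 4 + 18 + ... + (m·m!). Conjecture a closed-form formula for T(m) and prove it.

We claim T(m) = (m + 1)! - 1 for all m ≥ 1.
Base case (m = 1): T(1) = 1, and the closed form gives 1. They agree.
For the inductive step, assume it holds for an arbitrary r ≥ 1, so T(r) = (r + 1)! - 1.
Then T(r+1) = T(r) + ((r + 1)(r + 1)!) = ((r + 1)! - 1) + ((r + 1)(r + 1)!).
Simplifying, T(r+1) = ((r+1) + 1)! - 1,
which is the closed form with m = r+1.
By the principle of mathematical induction, the result holds for all m ≥ 1.

T(m) = (m + 1)! - 1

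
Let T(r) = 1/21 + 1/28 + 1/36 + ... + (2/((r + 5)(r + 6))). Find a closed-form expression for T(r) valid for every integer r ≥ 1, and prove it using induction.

T(r) = r/(3(r + 6))

We claim T(r) = r/(3(r + 6)) for all r ≥ 1.
Base case (r = 1): T(1) = 1/21, and the closed form gives 1/21. They agree.
Inductive step: suppose the statement holds for some j ≥ 1, so T(j) = j/(3(j + 6)).
Then T(j+1) = T(j) + (2/((j + 6)(j + 7))) = (j/(3(j + 6))) + (2/((j + 6)(j + 7))).
Simplifying, T(j+1) = (j + 1)/(3(j + 7)) = (j+1)/(3((j+1) + 6)),
which is the closed form with r = j+1.
By induction, the statement is established for all r ≥ 1.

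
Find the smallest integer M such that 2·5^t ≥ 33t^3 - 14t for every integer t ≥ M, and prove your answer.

At t = 4: 1250 < 2056, so the inequality fails and M ≥ 5. We prove 2·5^t ≥ 33t^3 - 14t for all t ≥ 5.
Base case (t = 5): 2·5^t = 6250 and 33t^3 - 14t = 4055, so 6250 ≥ 4055.
Inductive step: suppose the statement holds for some r ≥ 5, so 2·5^r ≥ 33r^3 - 14r.
Then 2·5^(r + 1) = 5·(2·5^r) ≥ 5·(33r^3 - 14r).
Also, for r ≥ 5 we have 5·(33r^3 - 14r) ≥ 33(r+1)^3 - 14(r+1), since 5·(33r^3 - 14r) − (33(r+1)^3 - 14(r+1)) = 132r^3 - 99r^2 - 155r - 19, which is nonnegative for all r ≥ 5.
Combining, 2·5^(r + 1) ≥ 33(r+1)^3 - 14(r+1).
Hence, by induction on t, the claim holds for every t ≥ 5.
Hence the smallest such M is 5.

M = 5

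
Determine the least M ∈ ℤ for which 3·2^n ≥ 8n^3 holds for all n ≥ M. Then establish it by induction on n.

At n = 12: 12288 < 13824, so the inequality fails and M ≥ 13. We prove 3·2^n ≥ 8n^3 for all n ≥ 13.
For the base case n = 13: 3·2^n = 24576 and 8n^3 = 17576, so 24576 ≥ 17576.
Inductive step: assume the claim holds for n = r, so 3·2^r ≥ 8r^3.
Then 3·2^(r + 1) = 2·(3·2^r) ≥ 2·(8r^3).
Also, for r ≥ 13 we have 2·(8r^3) ≥ 8(r+1)^3, since 2 ≥ (1 + 1/r)^3 for all r ≥ 13.
Combining, 3·2^(r + 1) ≥ 8(r+1)^3.
Hence, by induction on n, the claim holds for every n ≥ 13.
Hence the smallest such M is 13.

M = 13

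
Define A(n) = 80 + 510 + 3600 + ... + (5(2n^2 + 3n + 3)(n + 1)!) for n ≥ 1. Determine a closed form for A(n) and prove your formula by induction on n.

A(n) = (10n + 5)(n + 2)! - 10

We claim A(n) = (10n + 5)(n + 2)! - 10 for all n ≥ 1.
Base case (n = 1): A(1) = 80, and the closed form gives 80. They agree.
Inductive step: suppose the statement holds for some p ≥ 1, so A(p) = (10p + 5)(p + 2)! - 10.
Then A(p+1) = A(p) + (5(2p^2 + 7p + 8)(p + 2)!) = ((10p + 5)(p + 2)! - 10) + (5(2p^2 + 7p + 8)(p + 2)!).
Simplifying, A(p+1) = (10(p+1) + 5)((p+1) + 2)! - 10,
which is the closed form with n = p+1.
This completes the induction.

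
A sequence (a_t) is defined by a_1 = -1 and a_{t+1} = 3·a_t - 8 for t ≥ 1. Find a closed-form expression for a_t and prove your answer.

Computing the first terms: a_1 = -1, a_2 = -11, a_3 = -41. This suggests a_t = -5·3^(t - 1) + 4.
For the base case t = 1: the formula gives -1 = -1 = a_1.
Inductive step: assume the claim holds for t = m, so a_m = -5·3^(m - 1) + 4.
Then a_{m+1} = 3·a_m - 8 = 3·(-5·3^(m - 1) + 4) - 8 = -5·3^m + 4 = -5·3^((m+1) - 1) + 4,
which is the claimed formula at t = m+1.
By the principle of mathematical induction, the result holds for all t ≥ 1.

a_t = -5·3^(t - 1) + 4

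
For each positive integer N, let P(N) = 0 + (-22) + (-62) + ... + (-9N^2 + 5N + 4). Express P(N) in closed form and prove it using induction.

We claim P(N) = -N(N - 1)(3N + 5) for all N ≥ 1.
Base step (N = 1): P(1) = 0, and the closed form gives 0. They agree.
Inductive step: suppose the statement holds for some j ≥ 1, so P(j) = j(-3j^2 - 2j + 5).
Then P(j+1) = P(j) + (j(-9j - 13)) = (j(-3j^2 - 2j + 5)) + (j(-9j - 13)).
Simplifying, P(j+1) = -j(j + 1)(3j + 8) = -(j+1)((j+1) - 1)(3(j+1) + 5),
which is the closed form with N = j+1.
This completes the induction.

P(N) = -N(N - 1)(3N + 5)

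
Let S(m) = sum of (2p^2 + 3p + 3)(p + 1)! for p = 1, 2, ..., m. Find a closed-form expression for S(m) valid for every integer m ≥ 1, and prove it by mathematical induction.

We claim S(m) = (2m + 1)(m + 2)! - 2 for all m ≥ 1.
Base case (m = 1): S(1) = 16, and the closed form gives 16. They agree.
For the inductive step, assume it holds for an arbitrary p ≥ 1, so S(p) = (2p + 1)(p + 2)! - 2.
Then S(p+1) = S(p) + ((2p^2 + 7p + 8)(p + 2)!) = ((2p + 1)(p + 2)! - 2) + ((2p^2 + 7p + 8)(p + 2)!).
Simplifying, S(p+1) = (2(p+1) + 1)((p+1) + 2)! - 2,
which is the closed form with m = p+1.
Hence, by induction on m, the claim holds for every m ≥ 1.

S(m) = (2m + 1)(m + 2)! - 2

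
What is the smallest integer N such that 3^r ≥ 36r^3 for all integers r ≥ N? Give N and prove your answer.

At r = 9: 19683 < 26244, so the inequality fails and N ≥ 10. We prove 3^r ≥ 36r^3 for all r ≥ 10.
Base step (r = 10): 3^r = 59049 and 36r^3 = 36000, so 59049 ≥ 36000.
Inductive step: assume the claim holds for r = m, so 3^m ≥ 36m^3.
Then 3^(m + 1) = 3·(3^m) ≥ 3·(36m^3).
Also, for m ≥ 10 we have 3·(36m^3) ≥ 36(m+1)^3, since 3 ≥ (1 + 1/m)^3 for all m ≥ 10.
Combining, 3^(m + 1) ≥ 36(m+1)^3.
By the principle of mathematical induction, the result holds for all r ≥ 10.
Hence the smallest such N is 10.

N = 10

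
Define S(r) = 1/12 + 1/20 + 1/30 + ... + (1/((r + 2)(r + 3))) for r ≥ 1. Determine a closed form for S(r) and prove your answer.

S(r) = r/(3(r + 3))

We claim S(r) = r/(3(r + 3)) for all r ≥ 1.
Base step (r = 1): S(1) = 1/12, and the closed form gives 1/12. They agree.
Inductive step: assume the claim holds for r = m, so S(m) = m/(3(m + 3)).
Then S(m+1) = S(m) + (1/((m + 3)(m + 4))) = (m/(3(m + 3))) + (1/((m + 3)(m + 4))).
Simplifying, S(m+1) = (m + 1)/(3(m + 4)) = (m+1)/(3((m+1) + 3)),
which is the closed form with r = m+1.
By induction, the statement is established for all r ≥ 1.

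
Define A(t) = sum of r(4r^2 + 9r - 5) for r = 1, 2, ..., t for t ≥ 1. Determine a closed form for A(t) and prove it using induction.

We claim A(t) = t(t + 1)(t^2 + 4t - 1) for all t ≥ 1.
Base step (t = 1): A(1) = 8, and the closed form gives 8. They agree.
Inductive step: assume the claim holds for t = r, so A(r) = r(r^3 + 5r^2 + 3r - 1).
Then A(r+1) = A(r) + ((r + 1)(9r + 4(r + 1)^2 + 4)) = (r(r^3 + 5r^2 + 3r - 1)) + ((r + 1)(9r + 4(r + 1)^2 + 4)).
Simplifying, A(r+1) = (r + 1)(r + 2)(r^2 + 6r + 4) = (r+1)((r+1) + 1)((r+1)^2 + 4(r+1) - 1),
which is the closed form with t = r+1.
Hence, by induction on t, the claim holds for every t ≥ 1.

A(t) = t(t + 1)(t^2 + 4t - 1)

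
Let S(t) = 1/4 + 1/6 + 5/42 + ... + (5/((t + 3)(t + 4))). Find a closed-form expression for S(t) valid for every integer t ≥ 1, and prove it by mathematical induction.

S(t) = 5t/(4(t + 4))

We claim S(t) = 5t/(4(t + 4)) for all t ≥ 1.
For the base case t = 1: S(1) = 1/4, and the closed form gives 1/4. They agree.
Inductive step: assume the claim holds for t = p, so S(p) = 5p/(4(p + 4)).
Then S(p+1) = S(p) + (5/((p + 4)(p + 5))) = (5p/(4(p + 4))) + (5/((p + 4)(p + 5))).
Simplifying, S(p+1) = 5(p + 1)/(4(p + 5)) = 5(p+1)/(4((p+1) + 4)),
which is the closed form with t = p+1.
By induction, the statement is established for all t ≥ 1.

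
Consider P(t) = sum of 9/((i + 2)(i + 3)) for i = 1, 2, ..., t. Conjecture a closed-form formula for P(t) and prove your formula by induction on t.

P(t) = 3t/(t + 3)

We claim P(t) = 3t/(t + 3) for all t ≥ 1.
When t = 1: P(1) = 3/4, and the closed form gives 3/4. They agree.
For the inductive step, assume it holds for an arbitrary i ≥ 1, so P(i) = 3i/(i + 3).
Then P(i+1) = P(i) + (9/((i + 3)(i + 4))) = (3i/(i + 3)) + (9/((i + 3)(i + 4))).
Simplifying, P(i+1) = 3(i + 1)/(i + 4) = 3(i+1)/((i+1) + 3),
which is the closed form with t = i+1.
By induction, the statement is established for all t ≥ 1.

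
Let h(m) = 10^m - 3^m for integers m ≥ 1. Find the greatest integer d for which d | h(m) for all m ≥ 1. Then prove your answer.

d = 7

Computing the first values: h(1) = 7 and h(2) = 91; gcd(7, 91) = 7, so d ≤ 7.
We prove 7 | 10^m - 3^m for all m ≥ 1 by induction on m.
Base case (m = 1): h(1) = 7 = 7·(1), so 7 | h(1).
Inductive step: suppose the statement holds for some r ≥ 1, i.e. 7 | h(r). Then
10^{r+1} − 3^{r+1} = 10·10^r − 3·3^r = 10·(10^r − 3^r) + (7)·3^r. The first term is divisible by 7 by the inductive hypothesis, and the second term (7)·3^r is divisible by 7 since 7 | 7. Hence 7 | h(r+1).
By the principle of mathematical induction, the result holds for all m ≥ 1.
Therefore the largest such d is 7.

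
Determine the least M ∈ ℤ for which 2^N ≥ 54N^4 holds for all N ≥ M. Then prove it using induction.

M = 25

At N = 24: 16777216 < 17915904, so the inequality fails and M ≥ 25. We prove 2^N ≥ 54N^4 for all N ≥ 25.
Base step (N = 25): 2^N = 33554432 and 54N^4 = 21093750, so 33554432 ≥ 21093750.
Suppose the result is true for N = i, so 2^i ≥ 54i^4.
Then 2^(i + 1) = 2·(2^i) ≥ 2·(54i^4).
Also, for i ≥ 25 we have 2·(54i^4) ≥ 54(i+1)^4, since 2 ≥ (1 + 1/i)^4 for all i ≥ 25.
Combining, 2^(i + 1) ≥ 54(i+1)^4.
By the principle of mathematical induction, the result holds for all N ≥ 25.
Hence the smallest such M is 25.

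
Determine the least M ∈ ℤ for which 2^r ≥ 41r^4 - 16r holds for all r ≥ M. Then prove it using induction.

M = 24

At r = 23: 8388608 < 11473113, so the inequality fails and M ≥ 24. We prove 2^r ≥ 41r^4 - 16r for all r ≥ 24.
Base step (r = 24): 2^r = 16777216 and 41r^4 - 16r = 13602432, so 16777216 ≥ 13602432.
Inductive step: assume the claim holds for r = i, so 2^i ≥ 41i^4 - 16i.
Then 2^(i + 1) = 2·(2^i) ≥ 2·(41i^4 - 16i).
Also, for i ≥ 24 we have 2·(41i^4 - 16i) ≥ 41(i+1)^4 - 16(i+1), since 2·(41i^4 - 16i) − (41(i+1)^4 - 16(i+1)) = 41i^4 - 164i^3 - 246i^2 - 180i - 25, which is nonnegative for all i ≥ 24.
Combining, 2^(i + 1) ≥ 41(i+1)^4 - 16(i+1).
By induction, the statement is established for all r ≥ 24.
Hence the smallest such M is 24.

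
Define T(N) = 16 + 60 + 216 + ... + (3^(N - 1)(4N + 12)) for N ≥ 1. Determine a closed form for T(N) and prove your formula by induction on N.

We claim T(N) = 3^N(2N + 5) - 5 for all N ≥ 1.
Base case (N = 1): T(1) = 16, and the closed form gives 16. They agree.
Inductive step: assume the claim holds for N = j, so T(j) = 3^j(2j + 5) - 5.
Then T(j+1) = T(j) + (4·3^j(j + 4)) = (3^j(2j + 5) - 5) + (4·3^j(j + 4)).
Simplifying, T(j+1) = 6·3^j·j + 21·3^j - 5 = 3^(j+1)(2(j+1) + 5) - 5,
which is the closed form with N = j+1.
By the principle of mathematical induction, the result holds for all N ≥ 1.

T(N) = 3^N(2N + 5) - 5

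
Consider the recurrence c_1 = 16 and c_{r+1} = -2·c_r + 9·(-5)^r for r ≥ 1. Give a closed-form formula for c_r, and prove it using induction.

Computing the first terms: c_1 = 16, c_2 = -77, c_3 = 379. This suggests c_r = (-2)^(r - 1) - 3(-5)^r.
When r = 1: the formula gives 16 = 16 = c_1.
Inductive step: assume the claim holds for r = p, so c_p = (-2)^(p - 1) - 3(-5)^p.
Then c_{p+1} = -2·c_p + 9·(-5)^p = -2·((-2)^(p - 1) - 3(-5)^p) + 9·(-5)^p = (-2)^p - 3(-5)^(p + 1) = (-2)^((p+1) - 1) - 3(-5)^(p+1),
which is the claimed formula at r = p+1.
By the principle of mathematical induction, the result holds for all r ≥ 1.

c_r = (-2)^(r - 1) - 3(-5)^r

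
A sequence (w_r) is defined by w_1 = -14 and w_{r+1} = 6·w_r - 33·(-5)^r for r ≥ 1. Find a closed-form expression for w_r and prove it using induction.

Computing the first terms: w_1 = -14, w_2 = 81, w_3 = -339. This suggests w_r = 3(-5)^r + 6^(r - 1).
Base case (r = 1): the formula gives -14 = -14 = w_1.
Suppose the result is true for r = p, so w_p = 3(-5)^p + 6^(p - 1).
Then w_{p+1} = 6·w_p - 33·(-5)^p = 6·(3(-5)^p + 6^(p - 1)) - 33·(-5)^p = 3(-5)^(p + 1) + 6^p = 3(-5)^(p+1) + 6^((p+1) - 1),
which is the claimed formula at r = p+1.
This completes the induction.

w_r = 3(-5)^r + 6^(r - 1)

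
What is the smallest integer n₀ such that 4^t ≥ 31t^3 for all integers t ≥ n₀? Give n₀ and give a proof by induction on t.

At t = 6: 4096 < 6696, so the inequality fails and n₀ ≥ 7. We prove 4^t ≥ 31t^3 for all t ≥ 7.
Base case (t = 7): 4^t = 16384 and 31t^3 = 10633, so 16384 ≥ 10633.
For the inductive step, assume it holds for an arbitrary j ≥ 7, so 4^j ≥ 31j^3.
Then 4^(j + 1) = 4·(4^j) ≥ 4·(31j^3).
Also, for j ≥ 7 we have 4·(31j^3) ≥ 31(j+1)^3, since 4 ≥ (1 + 1/j)^3 for all j ≥ 7.
Combining, 4^(j + 1) ≥ 31(j+1)^3.
By the principle of mathematical induction, the result holds for all t ≥ 7.
Hence the smallest such n₀ is 7.

n₀ = 7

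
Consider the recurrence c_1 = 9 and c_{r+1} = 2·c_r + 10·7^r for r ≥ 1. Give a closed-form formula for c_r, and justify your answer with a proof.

c_r = -5·2^(r - 1) + 2·7^r

Computing the first terms: c_1 = 9, c_2 = 88, c_3 = 666. This suggests c_r = -5·2^(r - 1) + 2·7^r.
For the base case r = 1: the formula gives 9 = 9 = c_1.
Inductive step: suppose the statement holds for some j ≥ 1, so c_j = -5·2^(j - 1) + 2·7^j.
Then c_{j+1} = 2·c_j + 10·7^j = 2·(-5·2^(j - 1) + 2·7^j) + 10·7^j = -5·2^j + 2·7^(j + 1) = -5·2^((j+1) - 1) + 2·7^(j+1),
which is the claimed formula at r = j+1.
Hence, by induction on r, the claim holds for every r ≥ 1.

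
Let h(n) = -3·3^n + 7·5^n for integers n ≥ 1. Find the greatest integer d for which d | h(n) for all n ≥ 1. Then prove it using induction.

Computing the first values: h(1) = 26 and h(2) = 148; gcd(26, 148) = 2, so d ≤ 2.
We prove 2 | -3·3^n + 7·5^n for all n ≥ 1 by induction on n.
When n = 1: h(1) = 26 = 2·(13), so 2 | h(1).
Inductive step: suppose the statement holds for some p ≥ 1, i.e. 2 | h(p). Then
h(p+1) − 5·h(p) = (-3·3^(p+1) + 7·5^(p+1)) − 5·(-3·3^p + 7·5^p) = (-3)·3^p·(3 − 5) = (6)·3^p. Since 2 | h(p) by the inductive hypothesis, 2 | 5·h(p); and 2 | 6 since 6 = 2·3. Therefore 2 | h(p+1).
By induction, the statement is established for all n ≥ 1.
Therefore the largest such d is 2.

d = 2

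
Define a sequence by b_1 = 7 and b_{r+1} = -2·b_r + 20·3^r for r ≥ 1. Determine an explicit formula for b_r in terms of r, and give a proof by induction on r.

b_r = -5(-2)^(r - 1) + 4·3^r

Computing the first terms: b_1 = 7, b_2 = 46, b_3 = 88. This suggests b_r = -5(-2)^(r - 1) + 4·3^r.
When r = 1: the formula gives 7 = 7 = b_1.
Inductive step: suppose the statement holds for some j ≥ 1, so b_j = -5(-2)^(j - 1) + 4·3^j.
Then b_{j+1} = -2·b_j + 20·3^j = -2·(-5(-2)^(j - 1) + 4·3^j) + 20·3^j = -5(-2)^j + 4·3^(j + 1) = -5(-2)^((j+1) - 1) + 4·3^(j+1),
which is the claimed formula at r = j+1.
Hence, by induction on r, the claim holds for every r ≥ 1.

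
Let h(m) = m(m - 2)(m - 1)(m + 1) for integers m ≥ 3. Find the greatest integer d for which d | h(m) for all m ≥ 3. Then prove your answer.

d = 24

Computing the first values: h(3) = 24 and h(4) = 120; gcd(24, 120) = 24, so d ≤ 24.
We prove 24 | m(m - 2)(m - 1)(m + 1) for all m ≥ 3 by induction on m.
Base case (m = 3): h(3) = 24 = 24·(1), so 24 | h(3).
For the inductive step, assume it holds for an arbitrary j ≥ 3, i.e. 24 | h(j). Then
h(j+1) − h(j) = (j-1)·j·(j+1)·(j+2) − (j-2)·(j-1)·j·(j+1) = (j-1)·j·(j+1)·[(j+2) − (j-2)] = 4·(j-1)·j·(j+1). The product of 3 consecutive integers is divisible by (3)! = 6, so h(j+1) − h(j) is divisible by 4·6 = 24. By the inductive hypothesis 24 | h(j), hence 24 | h(j+1).
This completes the induction.
Therefore the largest such d is 24.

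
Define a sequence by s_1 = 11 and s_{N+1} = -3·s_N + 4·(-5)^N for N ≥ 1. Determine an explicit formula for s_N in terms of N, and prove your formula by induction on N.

Computing the first terms: s_1 = 11, s_2 = -53, s_3 = 259. This suggests s_N = (-3)^(N - 1) - 2(-5)^N.
Base step (N = 1): the formula gives 11 = 11 = s_1.
For the inductive step, assume it holds for an arbitrary p ≥ 1, so s_p = (-3)^(p - 1) - 2(-5)^p.
Then s_{p+1} = -3·s_p + 4·(-5)^p = -3·((-3)^(p - 1) - 2(-5)^p) + 4·(-5)^p = (-3)^p - 2(-5)^(p + 1) = (-3)^((p+1) - 1) - 2(-5)^(p+1),
which is the claimed formula at N = p+1.
By the principle of mathematical induction, the result holds for all N ≥ 1.

s_N = (-3)^(N - 1) - 2(-5)^N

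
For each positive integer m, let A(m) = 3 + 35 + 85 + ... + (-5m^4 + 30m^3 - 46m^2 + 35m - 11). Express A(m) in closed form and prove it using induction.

We claim A(m) = -m(m^4 - 5m^3 + 2m^2 - 2m + 1) for all m ≥ 1.
When m = 1: A(1) = 3, and the closed form gives 3. They agree.
Suppose the result is true for m = p, so A(p) = p(-p^4 + 5p^3 - 2p^2 + 2p - 1).
Then A(p+1) = A(p) + (-5p^4 + 10p^3 + 14p^2 + 13p + 3) = (p(-p^4 + 5p^3 - 2p^2 + 2p - 1)) + (-5p^4 + 10p^3 + 14p^2 + 13p + 3).
Simplifying, A(p+1) = -(p + 1)(p^4 - p^3 - 7p^2 - 9p - 3) = -(p+1)((p+1)^4 - 5(p+1)^3 + 2(p+1)^2 - 2(p+1) + 1),
which is the closed form with m = p+1.
By induction, the statement is established for all m ≥ 1.

A(m) = -m(m^4 - 5m^3 + 2m^2 - 2m + 1)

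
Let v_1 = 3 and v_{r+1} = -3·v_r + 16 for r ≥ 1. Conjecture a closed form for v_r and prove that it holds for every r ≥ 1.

v_r = -(-3)^(r - 1) + 4

Computing the first terms: v_1 = 3, v_2 = 7, v_3 = -5. This suggests v_r = -(-3)^(r - 1) + 4.
For the base case r = 1: the formula gives 3 = 3 = v_1.
For the inductive step, assume it holds for an arbitrary p ≥ 1, so v_p = -(-3)^(p - 1) + 4.
Then v_{p+1} = -3·v_p + 16 = -3·(-(-3)^(p - 1) + 4) + 16 = -(-3)^p + 4 = -(-3)^((p+1) - 1) + 4,
which is the claimed formula at r = p+1.
This completes the induction.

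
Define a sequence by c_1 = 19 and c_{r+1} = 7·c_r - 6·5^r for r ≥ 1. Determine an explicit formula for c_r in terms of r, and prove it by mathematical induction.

c_r = 3·5^r + 4·7^(r - 1)

Computing the first terms: c_1 = 19, c_2 = 103, c_3 = 571. This suggests c_r = 3·5^r + 4·7^(r - 1).
Base case (r = 1): the formula gives 19 = 19 = c_1.
Suppose the result is true for r = m, so c_m = 3·5^m + 4·7^(m - 1).
Then c_{m+1} = 7·c_m - 6·5^m = 7·(3·5^m + 4·7^(m - 1)) - 6·5^m = 3·5^(m + 1) + 4·7^m = 3·5^(m+1) + 4·7^((m+1) - 1),
which is the claimed formula at r = m+1.
This completes the induction.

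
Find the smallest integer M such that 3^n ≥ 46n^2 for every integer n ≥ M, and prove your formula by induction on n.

M = 8

At n = 7: 2187 < 2254, so the inequality fails and M ≥ 8. We prove 3^n ≥ 46n^2 for all n ≥ 8.
When n = 8: 3^n = 6561 and 46n^2 = 2944, so 6561 ≥ 2944.
Inductive step: assume the claim holds for n = i, so 3^i ≥ 46i^2.
Then 3^(i + 1) = 3·(3^i) ≥ 3·(46i^2).
Also, for i ≥ 8 we have 3·(46i^2) ≥ 46(i+1)^2, since 3 ≥ (1 + 1/i)^2 for all i ≥ 8.
Combining, 3^(i + 1) ≥ 46(i+1)^2.
Hence, by induction on n, the claim holds for every n ≥ 8.
Hence the smallest such M is 8.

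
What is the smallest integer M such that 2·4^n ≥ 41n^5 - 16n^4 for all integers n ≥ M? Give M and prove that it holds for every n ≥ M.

M = 11

At n = 10: 2097152 < 3940000, so the inequality fails and M ≥ 11. We prove 2·4^n ≥ 41n^5 - 16n^4 for all n ≥ 11.
Base step (n = 11): 2·4^n = 8388608 and 41n^5 - 16n^4 = 6368835, so 8388608 ≥ 6368835.
For the inductive step, assume it holds for an arbitrary j ≥ 11, so 2·4^j ≥ 41j^5 - 16j^4.
Then 2·4^(j + 1) = 4·(2·4^j) ≥ 4·(41j^5 - 16j^4).
Also, for j ≥ 11 we have 4·(41j^5 - 16j^4) ≥ 41(j+1)^5 - 16(j+1)^4, since 4·(41j^5 - 16j^4) − (41(j+1)^5 - 16(j+1)^4) = 123j^5 - 253j^4 - 346j^3 - 314j^2 - 141j - 25, which is nonnegative for all j ≥ 11.
Combining, 2·4^(j + 1) ≥ 41(j+1)^5 - 16(j+1)^4.
Hence, by induction on n, the claim holds for every n ≥ 11.
Hence the smallest such M is 11.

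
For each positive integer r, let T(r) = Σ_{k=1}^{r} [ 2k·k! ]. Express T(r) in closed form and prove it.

We claim T(r) = 2(r + 1)! - 2 for all r ≥ 1.
When r = 1: T(1) = 2, and the closed form gives 2. They agree.
For the inductive step, assume it holds for an arbitrary k ≥ 1, so T(k) = 2(k + 1)! - 2.
Then T(k+1) = T(k) + (2(k + 1)(k + 1)!) = (2(k + 1)! - 2) + (2(k + 1)(k + 1)!).
Simplifying, T(k+1) = 2((k+1) + 1)! - 2,
which is the closed form with r = k+1.
By induction, the statement is established for all r ≥ 1.

T(r) = 2(r + 1)! - 2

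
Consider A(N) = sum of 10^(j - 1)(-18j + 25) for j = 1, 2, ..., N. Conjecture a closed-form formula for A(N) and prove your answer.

A(N) = 10^N(-2N + 3) - 3

We claim A(N) = 10^N(-2N + 3) - 3 for all N ≥ 1.
Base step (N = 1): A(1) = 7, and the closed form gives 7. They agree.
For the inductive step, assume it holds for an arbitrary j ≥ 1, so A(j) = 10^j(-2j + 3) - 3.
Then A(j+1) = A(j) + (10^j(-18j + 7)) = (10^j(-2j + 3) - 3) + (10^j(-18j + 7)).
Simplifying, A(j+1) = -20·10^j·j + 10·10^j - 3 = 10^(j+1)(-2(j+1) + 3) - 3,
which is the closed form with N = j+1.
This completes the induction.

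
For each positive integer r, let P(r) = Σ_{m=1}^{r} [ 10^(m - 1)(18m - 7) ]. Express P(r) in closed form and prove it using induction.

We claim P(r) = 10^r(2r - 1) + 1 for all r ≥ 1.
When r = 1: P(1) = 11, and the closed form gives 11. They agree.
Inductive step: suppose the statement holds for some m ≥ 1, so P(m) = 10^m(2m - 1) + 1.
Then P(m+1) = P(m) + (10^m(18m + 11)) = (10^m(2m - 1) + 1) + (10^m(18m + 11)).
Simplifying, P(m+1) = 20·10^m·m + 10·10^m + 1 = 10^(m+1)(2(m+1) - 1) + 1,
which is the closed form with r = m+1.
By the principle of mathematical induction, the result holds for all r ≥ 1.

P(r) = 10^r(2r - 1) + 1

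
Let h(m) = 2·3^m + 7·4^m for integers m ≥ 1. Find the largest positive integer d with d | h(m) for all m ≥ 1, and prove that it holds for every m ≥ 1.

Computing the first values: h(1) = 34 and h(2) = 130; gcd(34, 130) = 2, so d ≤ 2.
We prove 2 | 2·3^m + 7·4^m for all m ≥ 1 by induction on m.
Base case (m = 1): h(1) = 34 = 2·(17), so 2 | h(1).
Inductive step: suppose the statement holds for some p ≥ 1, i.e. 2 | h(p). Then
h(p+1) − 4·h(p) = (2·3^(p+1) + 7·4^(p+1)) − 4·(2·3^p + 7·4^p) = (2)·3^p·(3 − 4) = (-2)·3^p. Since 2 | h(p) by the inductive hypothesis, 2 | 4·h(p); and 2 | -2 since -2 = 2·-1. Therefore 2 | h(p+1).
Hence, by induction on m, the claim holds for every m ≥ 1.
Therefore the largest such d is 2.

d = 2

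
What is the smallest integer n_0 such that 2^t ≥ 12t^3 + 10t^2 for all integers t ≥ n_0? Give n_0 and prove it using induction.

At t = 15: 32768 < 42750, so the inequality fails and n_0 ≥ 16. We prove 2^t ≥ 12t^3 + 10t^2 for all t ≥ 16.
Base step (t = 16): 2^t = 65536 and 12t^3 + 10t^2 = 51712, so 65536 ≥ 51712.
Inductive step: suppose the statement holds for some i ≥ 16, so 2^i ≥ 12i^3 + 10i^2.
Then 2^(i + 1) = 2·(2^i) ≥ 2·(12i^3 + 10i^2).
Also, for i ≥ 16 we have 2·(12i^3 + 10i^2) ≥ 12(i+1)^3 + 10(i+1)^2, since 2·(12i^3 + 10i^2) − (12(i+1)^3 + 10(i+1)^2) = 12i^3 - 26i^2 - 56i - 22, which is nonnegative for all i ≥ 16.
Combining, 2^(i + 1) ≥ 12(i+1)^3 + 10(i+1)^2.
Hence, by induction on t, the claim holds for every t ≥ 16.
Hence the smallest such n_0 is 16.

n_0 = 16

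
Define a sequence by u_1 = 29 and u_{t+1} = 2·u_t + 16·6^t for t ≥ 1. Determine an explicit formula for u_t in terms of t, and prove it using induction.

u_t = 5·2^(t - 1) + 4·6^t

Computing the first terms: u_1 = 29, u_2 = 154, u_3 = 884. This suggests u_t = 5·2^(t - 1) + 4·6^t.
Base case (t = 1): the formula gives 29 = 29 = u_1.
Inductive step: suppose the statement holds for some i ≥ 1, so u_i = 5·2^(i - 1) + 4·6^i.
Then u_{i+1} = 2·u_i + 16·6^i = 2·(5·2^(i - 1) + 4·6^i) + 16·6^i = 5·2^i + 4·6^(i + 1) = 5·2^((i+1) - 1) + 4·6^(i+1),
which is the claimed formula at t = i+1.
By induction, the statement is established for all t ≥ 1.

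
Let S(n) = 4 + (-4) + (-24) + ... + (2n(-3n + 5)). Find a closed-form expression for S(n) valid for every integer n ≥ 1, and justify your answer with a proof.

We claim S(n) = -2n(n - 2)(n + 1) for all n ≥ 1.
Base step (n = 1): S(1) = 4, and the closed form gives 4. They agree.
Inductive step: assume the claim holds for n = p, so S(p) = 2p(-p^2 + p + 2).
Then S(p+1) = S(p) + (-6p^2 - 2p + 4) = (2p(-p^2 + p + 2)) + (-6p^2 - 2p + 4).
Simplifying, S(p+1) = -2(p - 1)(p + 1)(p + 2) = -2(p+1)((p+1) - 2)((p+1) + 1),
which is the closed form with n = p+1.
By the principle of mathematical induction, the result holds for all n ≥ 1.

S(n) = -2n(n - 2)(n + 1)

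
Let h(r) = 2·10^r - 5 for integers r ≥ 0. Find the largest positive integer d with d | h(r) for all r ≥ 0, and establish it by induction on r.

Computing the first values: h(0) = -3 and h(1) = 15; gcd(-3, 15) = 3, so d ≤ 3.
We prove 3 | 2·10^r - 5 for all r ≥ 0 by induction on r.
When r = 0: h(0) = -3 = 3·(-1), so 3 | h(0).
For the inductive step, assume it holds for an arbitrary m ≥ 0, i.e. 3 | h(m). Then
h(m+1) = 2·10^(m+1) - 5 = 10·(2·10^m - 5) + 45 = 10·h(m) + 45. The first term is divisible by 3 by the inductive hypothesis, and 45 is divisible by 3. Hence 3 | h(m+1).
By induction, the statement is established for all r ≥ 0.
Therefore the largest such d is 3.

d = 3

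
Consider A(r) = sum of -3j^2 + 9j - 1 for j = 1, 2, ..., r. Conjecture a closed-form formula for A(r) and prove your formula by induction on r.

A(r) = -r(r^2 - 3r - 3)

We claim A(r) = -r(r^2 - 3r - 3) for all r ≥ 1.
When r = 1: A(1) = 5, and the closed form gives 5. They agree.
Inductive step: suppose the statement holds for some j ≥ 1, so A(j) = j(-j^2 + 3j + 3).
Then A(j+1) = A(j) + (-3j^2 + 3j + 5) = (j(-j^2 + 3j + 3)) + (-3j^2 + 3j + 5).
Simplifying, A(j+1) = -(j + 1)(j^2 - j - 5) = -(j+1)((j+1)^2 - 3(j+1) - 3),
which is the closed form with r = j+1.
By induction, the statement is established for all r ≥ 1.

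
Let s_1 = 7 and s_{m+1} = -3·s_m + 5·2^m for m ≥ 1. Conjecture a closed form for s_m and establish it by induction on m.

Computing the first terms: s_1 = 7, s_2 = -11, s_3 = 53. This suggests s_m = 5(-3)^(m - 1) + 2^m.
Base step (m = 1): the formula gives 7 = 7 = s_1.
For the inductive step, assume it holds for an arbitrary j ≥ 1, so s_j = 5(-3)^(j - 1) + 2^j.
Then s_{j+1} = -3·s_j + 5·2^j = -3·(5(-3)^(j - 1) + 2^j) + 5·2^j = 5(-3)^j + 2^(j + 1) = 5(-3)^((j+1) - 1) + 2^(j+1),
which is the claimed formula at m = j+1.
By induction, the statement is established for all m ≥ 1.

s_m = 5(-3)^(m - 1) + 2^m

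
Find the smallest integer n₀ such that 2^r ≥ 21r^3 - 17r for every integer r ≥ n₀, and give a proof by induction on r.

n₀ = 17

At r = 16: 65536 < 85744, so the inequality fails and n₀ ≥ 17. We prove 2^r ≥ 21r^3 - 17r for all r ≥ 17.
For the base case r = 17: 2^r = 131072 and 21r^3 - 17r = 102884, so 131072 ≥ 102884.
Inductive step: assume the claim holds for r = m, so 2^m ≥ 21m^3 - 17m.
Then 2^(m + 1) = 2·(2^m) ≥ 2·(21m^3 - 17m).
Also, for m ≥ 17 we have 2·(21m^3 - 17m) ≥ 21(m+1)^3 - 17(m+1), since 2·(21m^3 - 17m) − (21(m+1)^3 - 17(m+1)) = 21m^3 - 63m^2 - 80m - 4, which is nonnegative for all m ≥ 17.
Combining, 2^(m + 1) ≥ 21(m+1)^3 - 17(m+1).
By induction, the statement is established for all r ≥ 17.
Hence the smallest such n₀ is 17.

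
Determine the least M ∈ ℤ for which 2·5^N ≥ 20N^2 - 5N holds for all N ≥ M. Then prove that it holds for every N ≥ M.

At N = 2: 50 < 70, so the inequality fails and M ≥ 3. We prove 2·5^N ≥ 20N^2 - 5N for all N ≥ 3.
Base step (N = 3): 2·5^N = 250 and 20N^2 - 5N = 165, so 250 ≥ 165.
For the inductive step, assume it holds for an arbitrary p ≥ 3, so 2·5^p ≥ 20p^2 - 5p.
Then 2·5^(p + 1) = 5·(2·5^p) ≥ 5·(20p^2 - 5p).
Also, for p ≥ 3 we have 5·(20p^2 - 5p) ≥ 20(p+1)^2 - 5(p+1), since 5·(20p^2 - 5p) − (20(p+1)^2 - 5(p+1)) = 80p^2 - 60p - 15, which is nonnegative for all p ≥ 3.
Combining, 2·5^(p + 1) ≥ 20(p+1)^2 - 5(p+1).
This completes the induction.
Hence the smallest such M is 3.

M = 3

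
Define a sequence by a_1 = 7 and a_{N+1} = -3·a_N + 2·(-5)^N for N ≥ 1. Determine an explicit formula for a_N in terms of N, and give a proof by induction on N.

Computing the first terms: a_1 = 7, a_2 = -31, a_3 = 143. This suggests a_N = 2(-3)^(N - 1) - (-5)^N.
Base case (N = 1): the formula gives 7 = 7 = a_1.
Inductive step: suppose the statement holds for some k ≥ 1, so a_k = 2(-3)^(k - 1) - (-5)^k.
Then a_{k+1} = -3·a_k + 2·(-5)^k = -3·(2(-3)^(k - 1) - (-5)^k) + 2·(-5)^k = 2(-3)^k - (-5)^(k + 1) = 2(-3)^((k+1) - 1) - (-5)^(k+1),
which is the claimed formula at N = k+1.
Hence, by induction on N, the claim holds for every N ≥ 1.

a_N = 2(-3)^(N - 1) - (-5)^N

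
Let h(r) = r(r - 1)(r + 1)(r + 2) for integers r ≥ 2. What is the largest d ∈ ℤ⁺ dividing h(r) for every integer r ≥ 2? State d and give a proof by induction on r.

d = 24

Computing the first values: h(2) = 24 and h(3) = 120; gcd(24, 120) = 24, so d ≤ 24.
We prove 24 | r(r - 1)(r + 1)(r + 2) for all r ≥ 2 by induction on r.
Base case (r = 2): h(2) = 24 = 24·(1), so 24 | h(2).
Inductive step: suppose the statement holds for some k ≥ 2, i.e. 24 | h(k). Then
h(k+1) − h(k) = k·(k+1)·(k+2)·(k+3) − (k-1)·k·(k+1)·(k+2) = k·(k+1)·(k+2)·[(k+3) − (k-1)] = 4·k·(k+1)·(k+2). The product of 3 consecutive integers is divisible by (3)! = 6, so h(k+1) − h(k) is divisible by 4·6 = 24. By the inductive hypothesis 24 | h(k), hence 24 | h(k+1).
Hence, by induction on r, the claim holds for every r ≥ 2.
Therefore the largest such d is 24.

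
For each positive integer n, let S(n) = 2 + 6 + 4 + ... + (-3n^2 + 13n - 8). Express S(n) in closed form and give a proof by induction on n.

S(n) = -n(n^2 - 5n + 2)

We claim S(n) = -n(n^2 - 5n + 2) for all n ≥ 1.
Base step (n = 1): S(1) = 2, and the closed form gives 2. They agree.
Inductive step: assume the claim holds for n = j, so S(j) = j(-j^2 + 5j - 2).
Then S(j+1) = S(j) + (-3j^2 + 7j + 2) = (j(-j^2 + 5j - 2)) + (-3j^2 + 7j + 2).
Simplifying, S(j+1) = -(j + 1)(j^2 - 3j - 2) = -(j+1)((j+1)^2 - 5(j+1) + 2),
which is the closed form with n = j+1.
This completes the induction.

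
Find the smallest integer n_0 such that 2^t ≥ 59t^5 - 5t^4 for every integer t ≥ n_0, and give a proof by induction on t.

n_0 = 31

At t = 30: 1073741824 < 1429650000, so the inequality fails and n_0 ≥ 31. We prove 2^t ≥ 59t^5 - 5t^4 for all t ≥ 31.
Base step (t = 31): 2^t = 2147483648 and 59t^5 - 5t^4 = 1684502304, so 2147483648 ≥ 1684502304.
Inductive step: assume the claim holds for t = r, so 2^r ≥ 59r^5 - 5r^4.
Then 2^(r + 1) = 2·(2^r) ≥ 2·(59r^5 - 5r^4).
Also, for r ≥ 31 we have 2·(59r^5 - 5r^4) ≥ 59(r+1)^5 - 5(r+1)^4, since 2·(59r^5 - 5r^4) − (59(r+1)^5 - 5(r+1)^4) = 59r^5 - 300r^4 - 570r^3 - 560r^2 - 275r - 54, which is nonnegative for all r ≥ 31.
Combining, 2^(r + 1) ≥ 59(r+1)^5 - 5(r+1)^4.
By the principle of mathematical induction, the result holds for all t ≥ 31.
Hence the smallest such n_0 is 31.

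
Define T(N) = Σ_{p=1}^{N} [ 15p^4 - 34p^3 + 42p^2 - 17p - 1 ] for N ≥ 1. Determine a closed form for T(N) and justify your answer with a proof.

T(N) = N(3N^4 - N^3 + 2N^2 + 4N - 3)

We claim T(N) = N(3N^4 - N^3 + 2N^2 + 4N - 3) for all N ≥ 1.
When N = 1: T(1) = 5, and the closed form gives 5. They agree.
Inductive step: suppose the statement holds for some p ≥ 1, so T(p) = p(3p^4 - p^3 + 2p^2 + 4p - 3).
Then T(p+1) = T(p) + (15p^4 + 26p^3 + 30p^2 + 25p + 5) = (p(3p^4 - p^3 + 2p^2 + 4p - 3)) + (15p^4 + 26p^3 + 30p^2 + 25p + 5).
Simplifying, T(p+1) = (p + 1)(3p^4 + 11p^3 + 17p^2 + 17p + 5) = (p+1)(3(p+1)^4 - (p+1)^3 + 2(p+1)^2 + 4(p+1) - 3),
which is the closed form with N = p+1.
By the principle of mathematical induction, the result holds for all N ≥ 1.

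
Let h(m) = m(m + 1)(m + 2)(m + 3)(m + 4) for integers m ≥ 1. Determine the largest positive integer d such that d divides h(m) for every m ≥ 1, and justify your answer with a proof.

Computing the first values: h(1) = 120 and h(2) = 720; gcd(120, 720) = 120, so d ≤ 120.
We prove 120 | m(m + 1)(m + 2)(m + 3)(m + 4) for all m ≥ 1 by induction on m.
Base case (m = 1): h(1) = 120 = 120·(1), so 120 | h(1).
Suppose the result is true for m = i, i.e. 120 | h(i). Then
h(i+1) − h(i) = (i+1)·(i+2)·(i+3)·(i+4)·(i+5) − i·(i+1)·(i+2)·(i+3)·(i+4) = (i+1)·(i+2)·(i+3)·(i+4)·[(i+5) − i] = 5·(i+1)·(i+2)·(i+3)·(i+4). The product of 4 consecutive integers is divisible by (4)! = 24, so h(i+1) − h(i) is divisible by 5·24 = 120. By the inductive hypothesis 120 | h(i), hence 120 | h(i+1).
By induction, the statement is established for all m ≥ 1.
Therefore the largest such d is 120.

d = 120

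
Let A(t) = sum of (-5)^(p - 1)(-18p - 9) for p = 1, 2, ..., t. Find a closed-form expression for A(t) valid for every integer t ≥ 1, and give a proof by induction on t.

We claim A(t) = (-5)^t(3t + 2) - 2 for all t ≥ 1.
When t = 1: A(1) = -27, and the closed form gives -27. They agree.
Inductive step: suppose the statement holds for some p ≥ 1, so A(p) = (-5)^p(3p + 2) - 2.
Then A(p+1) = A(p) + ((-5)^p(-18p - 27)) = ((-5)^p(3p + 2) - 2) + ((-5)^p(-18p - 27)).
Simplifying, A(p+1) = -15(-5)^p·p - 25(-5)^p - 2 = (-5)^(p+1)(3(p+1) + 2) - 2,
which is the closed form with t = p+1.
By the principle of mathematical induction, the result holds for all t ≥ 1.

A(t) = (-5)^t(3t + 2) - 2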